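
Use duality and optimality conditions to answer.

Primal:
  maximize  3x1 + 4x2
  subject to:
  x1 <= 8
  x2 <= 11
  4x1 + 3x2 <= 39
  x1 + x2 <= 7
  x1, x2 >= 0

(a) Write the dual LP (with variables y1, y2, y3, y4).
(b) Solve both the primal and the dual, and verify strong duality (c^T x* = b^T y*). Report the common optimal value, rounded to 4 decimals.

The standard primal-dual pair for 'max c^T x s.t. A x <= b, x >= 0' is:
  Dual:  min b^T y  s.t.  A^T y >= c,  y >= 0.

So the dual LP is:
  minimize  8y1 + 11y2 + 39y3 + 7y4
  subject to:
    y1 + 4y3 + y4 >= 3
    y2 + 3y3 + y4 >= 4
    y1, y2, y3, y4 >= 0

Solving the primal: x* = (0, 7).
  primal value c^T x* = 28.
Solving the dual: y* = (0, 0, 0, 4).
  dual value b^T y* = 28.
Strong duality: c^T x* = b^T y*. Confirmed.

28


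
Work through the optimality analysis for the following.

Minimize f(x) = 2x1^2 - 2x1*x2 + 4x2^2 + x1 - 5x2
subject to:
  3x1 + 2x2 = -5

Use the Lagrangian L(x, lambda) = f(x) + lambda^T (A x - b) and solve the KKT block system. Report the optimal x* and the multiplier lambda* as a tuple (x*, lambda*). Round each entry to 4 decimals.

Form the Lagrangian:
  L(x, lambda) = (1/2) x^T Q x + c^T x + lambda^T (A x - b)
Stationarity (grad_x L = 0): Q x + c + A^T lambda = 0.
Primal feasibility: A x = b.

This gives the KKT block system:
  [ Q   A^T ] [ x     ]   [-c ]
  [ A    0  ] [ lambda ] = [ b ]

Solving the linear system:
  x*      = (-1.5536, -0.1696)
  lambda* = (1.625)
  f(x*)   = 3.7098

x* = (-1.5536, -0.1696), lambda* = (1.625)


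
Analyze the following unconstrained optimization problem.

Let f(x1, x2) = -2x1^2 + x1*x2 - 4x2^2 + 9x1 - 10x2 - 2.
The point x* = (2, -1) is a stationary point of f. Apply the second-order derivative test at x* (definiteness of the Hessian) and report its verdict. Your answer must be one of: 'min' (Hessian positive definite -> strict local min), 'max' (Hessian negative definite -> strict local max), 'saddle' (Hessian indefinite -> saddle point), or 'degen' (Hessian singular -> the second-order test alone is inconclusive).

Compute the Hessian H = grad^2 f:
  H = [[-4, 1], [1, -8]]
Verify stationarity: grad f(x*) = H x* + g = (0, 0).
Eigenvalues of H: -8.2361, -3.7639.
Both eigenvalues < 0, so H is negative definite -> x* is a strict local max.

max


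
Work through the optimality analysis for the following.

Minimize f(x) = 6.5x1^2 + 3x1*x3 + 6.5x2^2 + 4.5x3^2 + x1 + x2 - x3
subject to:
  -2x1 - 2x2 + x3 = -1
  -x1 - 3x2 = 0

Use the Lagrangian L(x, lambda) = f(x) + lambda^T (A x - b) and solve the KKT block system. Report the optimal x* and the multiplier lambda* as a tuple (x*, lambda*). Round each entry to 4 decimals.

Form the Lagrangian:
  L(x, lambda) = (1/2) x^T Q x + c^T x + lambda^T (A x - b)
Stationarity (grad_x L = 0): Q x + c + A^T lambda = 0.
Primal feasibility: A x = b.

This gives the KKT block system:
  [ Q   A^T ] [ x     ]   [-c ]
  [ A    0  ] [ lambda ] = [ b ]

Solving the linear system:
  x*      = (0.4075, -0.1358, -0.4566)
  lambda* = (3.8873, -2.8468)
  f(x*)   = 2.3078

x* = (0.4075, -0.1358, -0.4566), lambda* = (3.8873, -2.8468)


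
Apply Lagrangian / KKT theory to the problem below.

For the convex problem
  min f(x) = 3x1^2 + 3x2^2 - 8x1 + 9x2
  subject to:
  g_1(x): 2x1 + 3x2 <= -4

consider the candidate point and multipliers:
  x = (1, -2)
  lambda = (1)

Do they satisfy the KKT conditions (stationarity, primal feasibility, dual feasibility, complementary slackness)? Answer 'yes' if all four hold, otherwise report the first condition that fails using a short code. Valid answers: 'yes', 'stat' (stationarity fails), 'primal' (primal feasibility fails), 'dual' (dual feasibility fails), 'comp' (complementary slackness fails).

Gradient of f: grad f(x) = Q x + c = (-2, -3)
Constraint values g_i(x) = a_i^T x - b_i:
  g_1((1, -2)) = 0
Stationarity residual: grad f(x) + sum_i lambda_i a_i = (0, 0)
  -> stationarity OK
Primal feasibility (all g_i <= 0): OK
Dual feasibility (all lambda_i >= 0): OK
Complementary slackness (lambda_i * g_i(x) = 0 for all i): OK

Verdict: yes, KKT holds.

yes


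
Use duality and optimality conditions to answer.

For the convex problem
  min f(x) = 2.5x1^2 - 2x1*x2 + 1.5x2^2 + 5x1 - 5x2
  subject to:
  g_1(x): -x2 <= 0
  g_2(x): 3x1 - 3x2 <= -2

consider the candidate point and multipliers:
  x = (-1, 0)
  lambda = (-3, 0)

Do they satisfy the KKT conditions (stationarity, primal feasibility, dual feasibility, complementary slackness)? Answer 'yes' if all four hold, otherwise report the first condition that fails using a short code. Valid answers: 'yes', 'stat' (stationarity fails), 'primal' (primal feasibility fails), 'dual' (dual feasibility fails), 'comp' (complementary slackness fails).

Gradient of f: grad f(x) = Q x + c = (0, -3)
Constraint values g_i(x) = a_i^T x - b_i:
  g_1((-1, 0)) = 0
  g_2((-1, 0)) = -1
Stationarity residual: grad f(x) + sum_i lambda_i a_i = (0, 0)
  -> stationarity OK
Primal feasibility (all g_i <= 0): OK
Dual feasibility (all lambda_i >= 0): FAILS
Complementary slackness (lambda_i * g_i(x) = 0 for all i): OK

Verdict: the first failing condition is dual_feasibility -> dual.

dual


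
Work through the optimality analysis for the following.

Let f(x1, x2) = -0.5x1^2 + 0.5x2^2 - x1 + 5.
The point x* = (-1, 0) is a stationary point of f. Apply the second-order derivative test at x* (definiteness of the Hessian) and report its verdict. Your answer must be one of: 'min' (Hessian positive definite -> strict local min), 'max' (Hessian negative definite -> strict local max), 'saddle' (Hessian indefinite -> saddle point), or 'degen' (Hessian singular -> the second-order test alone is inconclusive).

Compute the Hessian H = grad^2 f:
  H = [[-1, 0], [0, 1]]
Verify stationarity: grad f(x*) = H x* + g = (0, 0).
Eigenvalues of H: -1, 1.
Eigenvalues have mixed signs, so H is indefinite -> x* is a saddle point.

saddle


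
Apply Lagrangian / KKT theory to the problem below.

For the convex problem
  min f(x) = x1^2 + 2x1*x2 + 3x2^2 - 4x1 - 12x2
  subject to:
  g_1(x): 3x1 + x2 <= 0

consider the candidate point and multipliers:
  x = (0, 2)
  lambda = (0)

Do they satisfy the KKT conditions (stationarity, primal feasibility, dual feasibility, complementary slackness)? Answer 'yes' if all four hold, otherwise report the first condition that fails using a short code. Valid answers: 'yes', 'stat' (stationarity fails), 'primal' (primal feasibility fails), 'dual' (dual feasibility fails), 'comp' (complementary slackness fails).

Gradient of f: grad f(x) = Q x + c = (0, 0)
Constraint values g_i(x) = a_i^T x - b_i:
  g_1((0, 2)) = 2
Stationarity residual: grad f(x) + sum_i lambda_i a_i = (0, 0)
  -> stationarity OK
Primal feasibility (all g_i <= 0): FAILS
Dual feasibility (all lambda_i >= 0): OK
Complementary slackness (lambda_i * g_i(x) = 0 for all i): OK

Verdict: the first failing condition is primal_feasibility -> primal.

primal


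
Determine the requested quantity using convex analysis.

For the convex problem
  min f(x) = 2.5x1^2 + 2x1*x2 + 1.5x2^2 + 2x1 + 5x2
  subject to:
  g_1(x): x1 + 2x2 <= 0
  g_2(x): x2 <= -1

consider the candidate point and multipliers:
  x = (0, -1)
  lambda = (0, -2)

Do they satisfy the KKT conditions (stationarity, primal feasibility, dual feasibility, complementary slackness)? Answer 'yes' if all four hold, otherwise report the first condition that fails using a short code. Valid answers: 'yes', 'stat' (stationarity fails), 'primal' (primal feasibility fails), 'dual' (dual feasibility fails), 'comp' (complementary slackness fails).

Gradient of f: grad f(x) = Q x + c = (0, 2)
Constraint values g_i(x) = a_i^T x - b_i:
  g_1((0, -1)) = -2
  g_2((0, -1)) = 0
Stationarity residual: grad f(x) + sum_i lambda_i a_i = (0, 0)
  -> stationarity OK
Primal feasibility (all g_i <= 0): OK
Dual feasibility (all lambda_i >= 0): FAILS
Complementary slackness (lambda_i * g_i(x) = 0 for all i): OK

Verdict: the first failing condition is dual_feasibility -> dual.

dual


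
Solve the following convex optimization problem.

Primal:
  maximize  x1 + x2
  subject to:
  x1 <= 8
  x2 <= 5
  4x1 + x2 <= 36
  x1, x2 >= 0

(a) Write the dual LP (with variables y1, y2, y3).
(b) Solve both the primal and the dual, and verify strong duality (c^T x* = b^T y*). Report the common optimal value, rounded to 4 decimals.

The standard primal-dual pair for 'max c^T x s.t. A x <= b, x >= 0' is:
  Dual:  min b^T y  s.t.  A^T y >= c,  y >= 0.

So the dual LP is:
  minimize  8y1 + 5y2 + 36y3
  subject to:
    y1 + 4y3 >= 1
    y2 + y3 >= 1
    y1, y2, y3 >= 0

Solving the primal: x* = (7.75, 5).
  primal value c^T x* = 12.75.
Solving the dual: y* = (0, 0.75, 0.25).
  dual value b^T y* = 12.75.
Strong duality: c^T x* = b^T y*. Confirmed.

12.75


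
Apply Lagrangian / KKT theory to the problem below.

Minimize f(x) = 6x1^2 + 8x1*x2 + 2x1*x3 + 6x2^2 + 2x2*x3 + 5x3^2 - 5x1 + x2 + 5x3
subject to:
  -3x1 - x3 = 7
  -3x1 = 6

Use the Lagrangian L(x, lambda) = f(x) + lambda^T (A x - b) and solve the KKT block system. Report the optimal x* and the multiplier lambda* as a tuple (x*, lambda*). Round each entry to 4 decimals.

Form the Lagrangian:
  L(x, lambda) = (1/2) x^T Q x + c^T x + lambda^T (A x - b)
Stationarity (grad_x L = 0): Q x + c + A^T lambda = 0.
Primal feasibility: A x = b.

This gives the KKT block system:
  [ Q   A^T ] [ x     ]   [-c ]
  [ A    0  ] [ lambda ] = [ b ]

Solving the linear system:
  x*      = (-2, 1.4167, -1)
  lambda* = (-6.1667, -0.3889)
  f(x*)   = 25.9583

x* = (-2, 1.4167, -1), lambda* = (-6.1667, -0.3889)


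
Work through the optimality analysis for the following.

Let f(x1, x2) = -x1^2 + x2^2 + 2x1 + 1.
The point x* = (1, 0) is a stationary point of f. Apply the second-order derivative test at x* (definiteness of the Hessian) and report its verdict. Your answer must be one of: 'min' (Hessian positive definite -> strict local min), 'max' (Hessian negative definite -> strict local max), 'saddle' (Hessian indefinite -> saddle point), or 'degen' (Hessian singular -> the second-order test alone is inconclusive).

Compute the Hessian H = grad^2 f:
  H = [[-2, 0], [0, 2]]
Verify stationarity: grad f(x*) = H x* + g = (0, 0).
Eigenvalues of H: -2, 2.
Eigenvalues have mixed signs, so H is indefinite -> x* is a saddle point.

saddle


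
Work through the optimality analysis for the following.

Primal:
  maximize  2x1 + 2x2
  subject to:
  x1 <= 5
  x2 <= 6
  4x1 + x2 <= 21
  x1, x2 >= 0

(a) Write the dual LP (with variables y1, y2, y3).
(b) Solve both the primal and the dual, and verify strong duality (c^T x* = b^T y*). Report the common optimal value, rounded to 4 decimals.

The standard primal-dual pair for 'max c^T x s.t. A x <= b, x >= 0' is:
  Dual:  min b^T y  s.t.  A^T y >= c,  y >= 0.

So the dual LP is:
  minimize  5y1 + 6y2 + 21y3
  subject to:
    y1 + 4y3 >= 2
    y2 + y3 >= 2
    y1, y2, y3 >= 0

Solving the primal: x* = (3.75, 6).
  primal value c^T x* = 19.5.
Solving the dual: y* = (0, 1.5, 0.5).
  dual value b^T y* = 19.5.
Strong duality: c^T x* = b^T y*. Confirmed.

19.5


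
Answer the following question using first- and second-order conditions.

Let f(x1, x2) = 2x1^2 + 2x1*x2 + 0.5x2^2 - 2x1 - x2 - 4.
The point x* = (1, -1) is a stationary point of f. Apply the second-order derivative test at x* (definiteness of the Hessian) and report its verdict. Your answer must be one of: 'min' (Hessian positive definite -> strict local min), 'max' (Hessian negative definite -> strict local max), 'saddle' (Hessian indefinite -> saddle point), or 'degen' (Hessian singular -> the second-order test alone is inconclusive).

Compute the Hessian H = grad^2 f:
  H = [[4, 2], [2, 1]]
Verify stationarity: grad f(x*) = H x* + g = (0, 0).
Eigenvalues of H: 0, 5.
H has a zero eigenvalue (singular; positive semidefinite but not definite), so H is neither positive definite, negative definite, nor indefinite. The second-order test alone is inconclusive -> degen.
(Indeed, f is constant along the null direction of H through x*, so x* is not a strict local extremum.)

degen


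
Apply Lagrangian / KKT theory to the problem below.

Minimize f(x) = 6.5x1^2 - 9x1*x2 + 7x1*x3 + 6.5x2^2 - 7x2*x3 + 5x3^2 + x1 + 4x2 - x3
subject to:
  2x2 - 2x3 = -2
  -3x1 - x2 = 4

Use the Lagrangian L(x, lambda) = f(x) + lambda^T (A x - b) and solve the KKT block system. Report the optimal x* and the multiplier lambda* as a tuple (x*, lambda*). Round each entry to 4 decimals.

Form the Lagrangian:
  L(x, lambda) = (1/2) x^T Q x + c^T x + lambda^T (A x - b)
Stationarity (grad_x L = 0): Q x + c + A^T lambda = 0.
Primal feasibility: A x = b.

This gives the KKT block system:
  [ Q   A^T ] [ x     ]   [-c ]
  [ A    0  ] [ lambda ] = [ b ]

Solving the linear system:
  x*      = (-1, -1, 0)
  lambda* = (-0.5, -1)
  f(x*)   = -1

x* = (-1, -1, 0), lambda* = (-0.5, -1)


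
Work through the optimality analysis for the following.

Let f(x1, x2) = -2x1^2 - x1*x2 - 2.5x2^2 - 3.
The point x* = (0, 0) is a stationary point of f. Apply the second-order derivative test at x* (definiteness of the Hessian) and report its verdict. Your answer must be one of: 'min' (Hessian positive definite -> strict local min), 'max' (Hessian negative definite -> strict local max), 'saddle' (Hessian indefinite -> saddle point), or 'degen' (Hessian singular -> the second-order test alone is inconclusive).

Compute the Hessian H = grad^2 f:
  H = [[-4, -1], [-1, -5]]
Verify stationarity: grad f(x*) = H x* + g = (0, 0).
Eigenvalues of H: -5.618, -3.382.
Both eigenvalues < 0, so H is negative definite -> x* is a strict local max.

max


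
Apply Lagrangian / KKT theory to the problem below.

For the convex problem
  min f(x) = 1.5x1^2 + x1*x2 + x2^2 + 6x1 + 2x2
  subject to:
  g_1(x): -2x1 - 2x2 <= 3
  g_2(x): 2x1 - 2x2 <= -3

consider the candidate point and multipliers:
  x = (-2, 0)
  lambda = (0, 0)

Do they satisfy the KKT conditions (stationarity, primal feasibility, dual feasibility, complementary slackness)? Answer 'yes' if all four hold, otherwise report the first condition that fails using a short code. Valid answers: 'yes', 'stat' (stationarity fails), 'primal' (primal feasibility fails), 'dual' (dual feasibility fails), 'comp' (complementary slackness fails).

Gradient of f: grad f(x) = Q x + c = (0, 0)
Constraint values g_i(x) = a_i^T x - b_i:
  g_1((-2, 0)) = 1
  g_2((-2, 0)) = -1
Stationarity residual: grad f(x) + sum_i lambda_i a_i = (0, 0)
  -> stationarity OK
Primal feasibility (all g_i <= 0): FAILS
Dual feasibility (all lambda_i >= 0): OK
Complementary slackness (lambda_i * g_i(x) = 0 for all i): OK

Verdict: the first failing condition is primal_feasibility -> primal.

primal


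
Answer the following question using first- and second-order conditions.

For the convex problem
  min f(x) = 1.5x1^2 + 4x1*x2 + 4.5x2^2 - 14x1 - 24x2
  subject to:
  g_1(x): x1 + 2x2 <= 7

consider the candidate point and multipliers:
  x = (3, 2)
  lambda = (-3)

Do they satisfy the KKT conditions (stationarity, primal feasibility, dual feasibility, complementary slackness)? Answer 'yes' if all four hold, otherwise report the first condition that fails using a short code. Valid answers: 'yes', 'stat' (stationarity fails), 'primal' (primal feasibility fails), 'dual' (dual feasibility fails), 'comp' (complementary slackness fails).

Gradient of f: grad f(x) = Q x + c = (3, 6)
Constraint values g_i(x) = a_i^T x - b_i:
  g_1((3, 2)) = 0
Stationarity residual: grad f(x) + sum_i lambda_i a_i = (0, 0)
  -> stationarity OK
Primal feasibility (all g_i <= 0): OK
Dual feasibility (all lambda_i >= 0): FAILS
Complementary slackness (lambda_i * g_i(x) = 0 for all i): OK

Verdict: the first failing condition is dual_feasibility -> dual.

dual


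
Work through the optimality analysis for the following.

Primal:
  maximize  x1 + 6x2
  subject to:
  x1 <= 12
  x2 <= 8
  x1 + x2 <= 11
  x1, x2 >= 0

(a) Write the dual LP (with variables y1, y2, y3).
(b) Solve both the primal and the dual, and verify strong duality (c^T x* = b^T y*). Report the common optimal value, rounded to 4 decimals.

The standard primal-dual pair for 'max c^T x s.t. A x <= b, x >= 0' is:
  Dual:  min b^T y  s.t.  A^T y >= c,  y >= 0.

So the dual LP is:
  minimize  12y1 + 8y2 + 11y3
  subject to:
    y1 + y3 >= 1
    y2 + y3 >= 6
    y1, y2, y3 >= 0

Solving the primal: x* = (3, 8).
  primal value c^T x* = 51.
Solving the dual: y* = (0, 5, 1).
  dual value b^T y* = 51.
Strong duality: c^T x* = b^T y*. Confirmed.

51


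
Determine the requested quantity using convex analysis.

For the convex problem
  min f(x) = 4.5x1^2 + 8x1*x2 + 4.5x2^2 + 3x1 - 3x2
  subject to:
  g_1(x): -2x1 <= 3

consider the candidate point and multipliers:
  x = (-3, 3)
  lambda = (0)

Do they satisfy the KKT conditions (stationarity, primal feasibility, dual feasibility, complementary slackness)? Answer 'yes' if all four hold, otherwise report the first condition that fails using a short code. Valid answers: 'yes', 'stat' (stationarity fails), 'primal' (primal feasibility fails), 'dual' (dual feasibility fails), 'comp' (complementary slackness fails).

Gradient of f: grad f(x) = Q x + c = (0, 0)
Constraint values g_i(x) = a_i^T x - b_i:
  g_1((-3, 3)) = 3
Stationarity residual: grad f(x) + sum_i lambda_i a_i = (0, 0)
  -> stationarity OK
Primal feasibility (all g_i <= 0): FAILS
Dual feasibility (all lambda_i >= 0): OK
Complementary slackness (lambda_i * g_i(x) = 0 for all i): OK

Verdict: the first failing condition is primal_feasibility -> primal.

primal


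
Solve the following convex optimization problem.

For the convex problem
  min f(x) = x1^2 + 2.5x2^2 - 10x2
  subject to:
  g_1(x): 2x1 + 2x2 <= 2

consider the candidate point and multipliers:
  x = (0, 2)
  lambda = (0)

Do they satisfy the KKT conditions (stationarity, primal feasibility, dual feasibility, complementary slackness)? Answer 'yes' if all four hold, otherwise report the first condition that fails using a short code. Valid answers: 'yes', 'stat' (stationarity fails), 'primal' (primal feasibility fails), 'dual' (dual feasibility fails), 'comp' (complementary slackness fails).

Gradient of f: grad f(x) = Q x + c = (0, 0)
Constraint values g_i(x) = a_i^T x - b_i:
  g_1((0, 2)) = 2
Stationarity residual: grad f(x) + sum_i lambda_i a_i = (0, 0)
  -> stationarity OK
Primal feasibility (all g_i <= 0): FAILS
Dual feasibility (all lambda_i >= 0): OK
Complementary slackness (lambda_i * g_i(x) = 0 for all i): OK

Verdict: the first failing condition is primal_feasibility -> primal.

primal


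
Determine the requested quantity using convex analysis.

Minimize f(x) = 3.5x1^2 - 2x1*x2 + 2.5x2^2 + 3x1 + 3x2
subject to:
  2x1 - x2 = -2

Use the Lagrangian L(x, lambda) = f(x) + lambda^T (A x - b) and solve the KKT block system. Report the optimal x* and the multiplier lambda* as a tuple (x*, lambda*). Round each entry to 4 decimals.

Form the Lagrangian:
  L(x, lambda) = (1/2) x^T Q x + c^T x + lambda^T (A x - b)
Stationarity (grad_x L = 0): Q x + c + A^T lambda = 0.
Primal feasibility: A x = b.

This gives the KKT block system:
  [ Q   A^T ] [ x     ]   [-c ]
  [ A    0  ] [ lambda ] = [ b ]

Solving the linear system:
  x*      = (-1.3158, -0.6316)
  lambda* = (2.4737)
  f(x*)   = -0.4474

x* = (-1.3158, -0.6316), lambda* = (2.4737)


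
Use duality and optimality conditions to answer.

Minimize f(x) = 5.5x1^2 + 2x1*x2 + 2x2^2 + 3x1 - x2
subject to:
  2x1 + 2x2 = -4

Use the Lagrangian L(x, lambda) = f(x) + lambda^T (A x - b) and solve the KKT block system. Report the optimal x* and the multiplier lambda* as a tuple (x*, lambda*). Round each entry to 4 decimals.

Form the Lagrangian:
  L(x, lambda) = (1/2) x^T Q x + c^T x + lambda^T (A x - b)
Stationarity (grad_x L = 0): Q x + c + A^T lambda = 0.
Primal feasibility: A x = b.

This gives the KKT block system:
  [ Q   A^T ] [ x     ]   [-c ]
  [ A    0  ] [ lambda ] = [ b ]

Solving the linear system:
  x*      = (-0.7273, -1.2727)
  lambda* = (3.7727)
  f(x*)   = 7.0909

x* = (-0.7273, -1.2727), lambda* = (3.7727)


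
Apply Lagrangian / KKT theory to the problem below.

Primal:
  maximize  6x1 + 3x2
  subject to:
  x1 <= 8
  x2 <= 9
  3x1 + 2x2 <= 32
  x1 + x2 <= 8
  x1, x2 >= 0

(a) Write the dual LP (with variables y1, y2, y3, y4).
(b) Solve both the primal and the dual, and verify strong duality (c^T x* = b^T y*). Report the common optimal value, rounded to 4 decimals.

The standard primal-dual pair for 'max c^T x s.t. A x <= b, x >= 0' is:
  Dual:  min b^T y  s.t.  A^T y >= c,  y >= 0.

So the dual LP is:
  minimize  8y1 + 9y2 + 32y3 + 8y4
  subject to:
    y1 + 3y3 + y4 >= 6
    y2 + 2y3 + y4 >= 3
    y1, y2, y3, y4 >= 0

Solving the primal: x* = (8, 0).
  primal value c^T x* = 48.
Solving the dual: y* = (3, 0, 0, 3).
  dual value b^T y* = 48.
Strong duality: c^T x* = b^T y*. Confirmed.

48


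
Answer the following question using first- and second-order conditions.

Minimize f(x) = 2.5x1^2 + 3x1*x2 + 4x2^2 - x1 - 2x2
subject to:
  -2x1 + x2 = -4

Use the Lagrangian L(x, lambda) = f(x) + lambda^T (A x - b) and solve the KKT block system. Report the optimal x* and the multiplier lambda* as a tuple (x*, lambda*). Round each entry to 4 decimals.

Form the Lagrangian:
  L(x, lambda) = (1/2) x^T Q x + c^T x + lambda^T (A x - b)
Stationarity (grad_x L = 0): Q x + c + A^T lambda = 0.
Primal feasibility: A x = b.

This gives the KKT block system:
  [ Q   A^T ] [ x     ]   [-c ]
  [ A    0  ] [ lambda ] = [ b ]

Solving the linear system:
  x*      = (1.6531, -0.6939)
  lambda* = (2.5918)
  f(x*)   = 5.051

x* = (1.6531, -0.6939), lambda* = (2.5918)


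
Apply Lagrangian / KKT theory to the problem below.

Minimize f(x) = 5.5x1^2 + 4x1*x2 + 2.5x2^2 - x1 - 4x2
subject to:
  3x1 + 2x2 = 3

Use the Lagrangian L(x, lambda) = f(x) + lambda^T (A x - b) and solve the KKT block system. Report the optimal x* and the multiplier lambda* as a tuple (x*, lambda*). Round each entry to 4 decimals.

Form the Lagrangian:
  L(x, lambda) = (1/2) x^T Q x + c^T x + lambda^T (A x - b)
Stationarity (grad_x L = 0): Q x + c + A^T lambda = 0.
Primal feasibility: A x = b.

This gives the KKT block system:
  [ Q   A^T ] [ x     ]   [-c ]
  [ A    0  ] [ lambda ] = [ b ]

Solving the linear system:
  x*      = (0.0244, 1.4634)
  lambda* = (-1.7073)
  f(x*)   = -0.378

x* = (0.0244, 1.4634), lambda* = (-1.7073)


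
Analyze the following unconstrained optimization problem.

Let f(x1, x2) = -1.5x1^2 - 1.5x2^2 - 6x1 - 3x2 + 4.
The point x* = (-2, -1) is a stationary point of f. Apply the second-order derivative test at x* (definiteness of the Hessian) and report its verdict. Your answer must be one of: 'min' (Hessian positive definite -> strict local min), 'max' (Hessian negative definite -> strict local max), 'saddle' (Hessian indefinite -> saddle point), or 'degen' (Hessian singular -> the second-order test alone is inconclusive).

Compute the Hessian H = grad^2 f:
  H = [[-3, 0], [0, -3]]
Verify stationarity: grad f(x*) = H x* + g = (0, 0).
Eigenvalues of H: -3, -3.
Both eigenvalues < 0, so H is negative definite -> x* is a strict local max.

max


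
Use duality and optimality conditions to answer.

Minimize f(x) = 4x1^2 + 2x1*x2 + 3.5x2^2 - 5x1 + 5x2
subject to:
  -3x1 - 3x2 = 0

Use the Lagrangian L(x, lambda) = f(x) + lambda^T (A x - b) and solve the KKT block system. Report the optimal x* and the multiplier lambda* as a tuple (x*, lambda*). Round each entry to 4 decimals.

Form the Lagrangian:
  L(x, lambda) = (1/2) x^T Q x + c^T x + lambda^T (A x - b)
Stationarity (grad_x L = 0): Q x + c + A^T lambda = 0.
Primal feasibility: A x = b.

This gives the KKT block system:
  [ Q   A^T ] [ x     ]   [-c ]
  [ A    0  ] [ lambda ] = [ b ]

Solving the linear system:
  x*      = (0.9091, -0.9091)
  lambda* = (0.1515)
  f(x*)   = -4.5455

x* = (0.9091, -0.9091), lambda* = (0.1515)


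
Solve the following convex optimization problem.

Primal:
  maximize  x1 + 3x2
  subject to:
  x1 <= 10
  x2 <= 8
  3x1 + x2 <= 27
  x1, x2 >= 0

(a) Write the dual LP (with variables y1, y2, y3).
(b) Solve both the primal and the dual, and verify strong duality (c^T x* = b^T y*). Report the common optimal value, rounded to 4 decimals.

The standard primal-dual pair for 'max c^T x s.t. A x <= b, x >= 0' is:
  Dual:  min b^T y  s.t.  A^T y >= c,  y >= 0.

So the dual LP is:
  minimize  10y1 + 8y2 + 27y3
  subject to:
    y1 + 3y3 >= 1
    y2 + y3 >= 3
    y1, y2, y3 >= 0

Solving the primal: x* = (6.3333, 8).
  primal value c^T x* = 30.3333.
Solving the dual: y* = (0, 2.6667, 0.3333).
  dual value b^T y* = 30.3333.
Strong duality: c^T x* = b^T y*. Confirmed.

30.3333


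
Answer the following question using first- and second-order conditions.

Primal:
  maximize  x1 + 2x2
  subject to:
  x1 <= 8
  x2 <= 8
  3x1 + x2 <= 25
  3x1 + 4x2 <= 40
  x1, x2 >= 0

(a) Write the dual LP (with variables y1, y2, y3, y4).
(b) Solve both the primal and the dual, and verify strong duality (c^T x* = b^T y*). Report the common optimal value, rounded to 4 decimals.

The standard primal-dual pair for 'max c^T x s.t. A x <= b, x >= 0' is:
  Dual:  min b^T y  s.t.  A^T y >= c,  y >= 0.

So the dual LP is:
  minimize  8y1 + 8y2 + 25y3 + 40y4
  subject to:
    y1 + 3y3 + 3y4 >= 1
    y2 + y3 + 4y4 >= 2
    y1, y2, y3, y4 >= 0

Solving the primal: x* = (2.6667, 8).
  primal value c^T x* = 18.6667.
Solving the dual: y* = (0, 0.6667, 0, 0.3333).
  dual value b^T y* = 18.6667.
Strong duality: c^T x* = b^T y*. Confirmed.

18.6667


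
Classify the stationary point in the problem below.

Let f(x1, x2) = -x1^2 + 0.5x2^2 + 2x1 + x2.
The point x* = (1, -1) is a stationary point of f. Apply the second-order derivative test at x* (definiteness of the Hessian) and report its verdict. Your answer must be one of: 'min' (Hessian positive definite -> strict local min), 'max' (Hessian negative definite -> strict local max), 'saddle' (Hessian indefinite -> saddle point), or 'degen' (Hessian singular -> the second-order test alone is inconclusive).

Compute the Hessian H = grad^2 f:
  H = [[-2, 0], [0, 1]]
Verify stationarity: grad f(x*) = H x* + g = (0, 0).
Eigenvalues of H: -2, 1.
Eigenvalues have mixed signs, so H is indefinite -> x* is a saddle point.

saddle


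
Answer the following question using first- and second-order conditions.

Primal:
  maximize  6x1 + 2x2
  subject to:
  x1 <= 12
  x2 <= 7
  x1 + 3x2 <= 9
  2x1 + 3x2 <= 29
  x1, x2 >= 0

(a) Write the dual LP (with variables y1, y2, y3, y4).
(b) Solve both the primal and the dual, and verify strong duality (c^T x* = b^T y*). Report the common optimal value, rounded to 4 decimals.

The standard primal-dual pair for 'max c^T x s.t. A x <= b, x >= 0' is:
  Dual:  min b^T y  s.t.  A^T y >= c,  y >= 0.

So the dual LP is:
  minimize  12y1 + 7y2 + 9y3 + 29y4
  subject to:
    y1 + y3 + 2y4 >= 6
    y2 + 3y3 + 3y4 >= 2
    y1, y2, y3, y4 >= 0

Solving the primal: x* = (9, 0).
  primal value c^T x* = 54.
Solving the dual: y* = (0, 0, 6, 0).
  dual value b^T y* = 54.
Strong duality: c^T x* = b^T y*. Confirmed.

54


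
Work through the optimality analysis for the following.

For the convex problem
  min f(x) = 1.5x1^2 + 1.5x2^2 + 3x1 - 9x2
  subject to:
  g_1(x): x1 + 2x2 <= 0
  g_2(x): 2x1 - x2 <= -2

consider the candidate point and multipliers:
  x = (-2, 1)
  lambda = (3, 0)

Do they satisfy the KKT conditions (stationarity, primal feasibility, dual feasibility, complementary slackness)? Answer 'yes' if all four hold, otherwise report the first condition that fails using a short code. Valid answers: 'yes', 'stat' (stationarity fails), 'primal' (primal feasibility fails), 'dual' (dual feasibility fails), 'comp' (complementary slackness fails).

Gradient of f: grad f(x) = Q x + c = (-3, -6)
Constraint values g_i(x) = a_i^T x - b_i:
  g_1((-2, 1)) = 0
  g_2((-2, 1)) = -3
Stationarity residual: grad f(x) + sum_i lambda_i a_i = (0, 0)
  -> stationarity OK
Primal feasibility (all g_i <= 0): OK
Dual feasibility (all lambda_i >= 0): OK
Complementary slackness (lambda_i * g_i(x) = 0 for all i): OK

Verdict: yes, KKT holds.

yes


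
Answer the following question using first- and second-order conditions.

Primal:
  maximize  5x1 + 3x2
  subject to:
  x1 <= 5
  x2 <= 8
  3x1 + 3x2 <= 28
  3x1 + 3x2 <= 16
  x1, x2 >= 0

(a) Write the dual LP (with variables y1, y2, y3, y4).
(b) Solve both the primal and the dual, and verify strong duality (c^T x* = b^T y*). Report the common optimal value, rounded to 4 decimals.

The standard primal-dual pair for 'max c^T x s.t. A x <= b, x >= 0' is:
  Dual:  min b^T y  s.t.  A^T y >= c,  y >= 0.

So the dual LP is:
  minimize  5y1 + 8y2 + 28y3 + 16y4
  subject to:
    y1 + 3y3 + 3y4 >= 5
    y2 + 3y3 + 3y4 >= 3
    y1, y2, y3, y4 >= 0

Solving the primal: x* = (5, 0.3333).
  primal value c^T x* = 26.
Solving the dual: y* = (2, 0, 0, 1).
  dual value b^T y* = 26.
Strong duality: c^T x* = b^T y*. Confirmed.

26


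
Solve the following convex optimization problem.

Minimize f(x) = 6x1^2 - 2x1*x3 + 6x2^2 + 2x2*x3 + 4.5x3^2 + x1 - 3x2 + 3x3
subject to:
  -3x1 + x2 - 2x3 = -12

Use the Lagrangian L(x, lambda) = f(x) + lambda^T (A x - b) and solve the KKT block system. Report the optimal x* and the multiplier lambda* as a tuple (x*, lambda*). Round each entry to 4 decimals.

Form the Lagrangian:
  L(x, lambda) = (1/2) x^T Q x + c^T x + lambda^T (A x - b)
Stationarity (grad_x L = 0): Q x + c + A^T lambda = 0.
Primal feasibility: A x = b.

This gives the KKT block system:
  [ Q   A^T ] [ x     ]   [-c ]
  [ A    0  ] [ lambda ] = [ b ]

Solving the linear system:
  x*      = (2.3024, -0.7846, 2.1542)
  lambda* = (8.1067)
  f(x*)   = 54.1996

x* = (2.3024, -0.7846, 2.1542), lambda* = (8.1067)


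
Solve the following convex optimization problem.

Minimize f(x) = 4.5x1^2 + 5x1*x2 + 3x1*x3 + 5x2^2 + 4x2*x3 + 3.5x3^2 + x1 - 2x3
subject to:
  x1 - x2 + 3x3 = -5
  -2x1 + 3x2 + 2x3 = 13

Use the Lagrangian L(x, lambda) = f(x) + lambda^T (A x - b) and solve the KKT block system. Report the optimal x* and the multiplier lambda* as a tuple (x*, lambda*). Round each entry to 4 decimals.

Form the Lagrangian:
  L(x, lambda) = (1/2) x^T Q x + c^T x + lambda^T (A x - b)
Stationarity (grad_x L = 0): Q x + c + A^T lambda = 0.
Primal feasibility: A x = b.

This gives the KKT block system:
  [ Q   A^T ] [ x     ]   [-c ]
  [ A    0  ] [ lambda ] = [ b ]

Solving the linear system:
  x*      = (-2.5929, 2.5688, 0.0539)
  lambda* = (2.1142, -3.6082)
  f(x*)   = 27.3886

x* = (-2.5929, 2.5688, 0.0539), lambda* = (2.1142, -3.6082)


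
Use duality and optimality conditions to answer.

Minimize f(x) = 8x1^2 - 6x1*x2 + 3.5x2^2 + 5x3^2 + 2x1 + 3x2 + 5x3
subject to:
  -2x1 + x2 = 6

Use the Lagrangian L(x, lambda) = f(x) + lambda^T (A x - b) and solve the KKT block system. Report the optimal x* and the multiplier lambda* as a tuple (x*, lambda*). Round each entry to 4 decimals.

Form the Lagrangian:
  L(x, lambda) = (1/2) x^T Q x + c^T x + lambda^T (A x - b)
Stationarity (grad_x L = 0): Q x + c + A^T lambda = 0.
Primal feasibility: A x = b.

This gives the KKT block system:
  [ Q   A^T ] [ x     ]   [-c ]
  [ A    0  ] [ lambda ] = [ b ]

Solving the linear system:
  x*      = (-2.8, 0.4, -0.5)
  lambda* = (-22.6)
  f(x*)   = 64.35

x* = (-2.8, 0.4, -0.5), lambda* = (-22.6)


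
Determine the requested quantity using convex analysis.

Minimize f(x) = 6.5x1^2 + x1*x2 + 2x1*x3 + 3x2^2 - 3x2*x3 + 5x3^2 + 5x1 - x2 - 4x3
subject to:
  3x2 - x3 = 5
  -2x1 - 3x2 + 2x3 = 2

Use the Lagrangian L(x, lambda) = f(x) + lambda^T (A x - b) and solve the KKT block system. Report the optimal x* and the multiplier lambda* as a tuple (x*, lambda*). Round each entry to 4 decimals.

Form the Lagrangian:
  L(x, lambda) = (1/2) x^T Q x + c^T x + lambda^T (A x - b)
Stationarity (grad_x L = 0): Q x + c + A^T lambda = 0.
Primal feasibility: A x = b.

This gives the KKT block system:
  [ Q   A^T ] [ x     ]   [-c ]
  [ A    0  ] [ lambda ] = [ b ]

Solving the linear system:
  x*      = (-2.3216, 2.4522, 2.3567)
  lambda* = (-10.4483, -9.0078)
  f(x*)   = 23.385

x* = (-2.3216, 2.4522, 2.3567), lambda* = (-10.4483, -9.0078)


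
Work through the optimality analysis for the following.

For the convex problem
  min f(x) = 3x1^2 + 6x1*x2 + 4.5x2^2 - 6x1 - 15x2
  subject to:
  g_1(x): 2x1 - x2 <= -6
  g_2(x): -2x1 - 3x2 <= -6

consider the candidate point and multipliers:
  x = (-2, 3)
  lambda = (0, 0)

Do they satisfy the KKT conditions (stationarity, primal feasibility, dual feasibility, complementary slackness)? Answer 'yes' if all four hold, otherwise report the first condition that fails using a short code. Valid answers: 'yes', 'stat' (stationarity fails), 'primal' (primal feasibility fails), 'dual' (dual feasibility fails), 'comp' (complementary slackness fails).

Gradient of f: grad f(x) = Q x + c = (0, 0)
Constraint values g_i(x) = a_i^T x - b_i:
  g_1((-2, 3)) = -1
  g_2((-2, 3)) = 1
Stationarity residual: grad f(x) + sum_i lambda_i a_i = (0, 0)
  -> stationarity OK
Primal feasibility (all g_i <= 0): FAILS
Dual feasibility (all lambda_i >= 0): OK
Complementary slackness (lambda_i * g_i(x) = 0 for all i): OK

Verdict: the first failing condition is primal_feasibility -> primal.

primal


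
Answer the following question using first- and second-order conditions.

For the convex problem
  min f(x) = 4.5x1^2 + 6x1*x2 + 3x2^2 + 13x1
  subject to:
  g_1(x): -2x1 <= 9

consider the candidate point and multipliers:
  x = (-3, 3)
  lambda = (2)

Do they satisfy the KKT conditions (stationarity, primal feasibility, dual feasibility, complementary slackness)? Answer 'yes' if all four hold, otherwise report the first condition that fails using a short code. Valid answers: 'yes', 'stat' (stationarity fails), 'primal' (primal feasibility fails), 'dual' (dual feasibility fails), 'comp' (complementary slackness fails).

Gradient of f: grad f(x) = Q x + c = (4, 0)
Constraint values g_i(x) = a_i^T x - b_i:
  g_1((-3, 3)) = -3
Stationarity residual: grad f(x) + sum_i lambda_i a_i = (0, 0)
  -> stationarity OK
Primal feasibility (all g_i <= 0): OK
Dual feasibility (all lambda_i >= 0): OK
Complementary slackness (lambda_i * g_i(x) = 0 for all i): FAILS

Verdict: the first failing condition is complementary_slackness -> comp.

comp


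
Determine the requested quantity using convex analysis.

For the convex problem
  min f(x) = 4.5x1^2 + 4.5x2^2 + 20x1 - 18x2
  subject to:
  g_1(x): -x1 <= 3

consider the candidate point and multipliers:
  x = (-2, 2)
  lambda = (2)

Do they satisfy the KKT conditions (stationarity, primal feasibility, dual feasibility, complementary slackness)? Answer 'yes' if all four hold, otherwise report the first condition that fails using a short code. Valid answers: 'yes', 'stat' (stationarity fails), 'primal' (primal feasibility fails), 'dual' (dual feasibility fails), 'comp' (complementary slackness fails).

Gradient of f: grad f(x) = Q x + c = (2, 0)
Constraint values g_i(x) = a_i^T x - b_i:
  g_1((-2, 2)) = -1
Stationarity residual: grad f(x) + sum_i lambda_i a_i = (0, 0)
  -> stationarity OK
Primal feasibility (all g_i <= 0): OK
Dual feasibility (all lambda_i >= 0): OK
Complementary slackness (lambda_i * g_i(x) = 0 for all i): FAILS

Verdict: the first failing condition is complementary_slackness -> comp.

comp


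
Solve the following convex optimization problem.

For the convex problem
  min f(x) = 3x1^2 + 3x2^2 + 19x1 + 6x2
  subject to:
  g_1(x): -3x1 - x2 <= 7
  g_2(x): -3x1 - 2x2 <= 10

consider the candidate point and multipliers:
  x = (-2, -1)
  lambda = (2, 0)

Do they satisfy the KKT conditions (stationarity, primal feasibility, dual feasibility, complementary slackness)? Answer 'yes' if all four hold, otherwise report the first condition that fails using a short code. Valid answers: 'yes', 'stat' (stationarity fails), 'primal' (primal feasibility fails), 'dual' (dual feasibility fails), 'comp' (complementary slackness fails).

Gradient of f: grad f(x) = Q x + c = (7, 0)
Constraint values g_i(x) = a_i^T x - b_i:
  g_1((-2, -1)) = 0
  g_2((-2, -1)) = -2
Stationarity residual: grad f(x) + sum_i lambda_i a_i = (1, -2)
  -> stationarity FAILS
Primal feasibility (all g_i <= 0): OK
Dual feasibility (all lambda_i >= 0): OK
Complementary slackness (lambda_i * g_i(x) = 0 for all i): OK

Verdict: the first failing condition is stationarity -> stat.

stat


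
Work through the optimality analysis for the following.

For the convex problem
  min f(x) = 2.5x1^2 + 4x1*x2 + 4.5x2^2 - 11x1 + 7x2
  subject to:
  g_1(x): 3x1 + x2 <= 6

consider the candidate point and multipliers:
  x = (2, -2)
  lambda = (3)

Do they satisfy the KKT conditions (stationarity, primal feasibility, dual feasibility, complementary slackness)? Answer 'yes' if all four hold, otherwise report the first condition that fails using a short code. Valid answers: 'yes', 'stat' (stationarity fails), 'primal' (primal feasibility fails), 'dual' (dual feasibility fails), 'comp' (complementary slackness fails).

Gradient of f: grad f(x) = Q x + c = (-9, -3)
Constraint values g_i(x) = a_i^T x - b_i:
  g_1((2, -2)) = -2
Stationarity residual: grad f(x) + sum_i lambda_i a_i = (0, 0)
  -> stationarity OK
Primal feasibility (all g_i <= 0): OK
Dual feasibility (all lambda_i >= 0): OK
Complementary slackness (lambda_i * g_i(x) = 0 for all i): FAILS

Verdict: the first failing condition is complementary_slackness -> comp.

comp


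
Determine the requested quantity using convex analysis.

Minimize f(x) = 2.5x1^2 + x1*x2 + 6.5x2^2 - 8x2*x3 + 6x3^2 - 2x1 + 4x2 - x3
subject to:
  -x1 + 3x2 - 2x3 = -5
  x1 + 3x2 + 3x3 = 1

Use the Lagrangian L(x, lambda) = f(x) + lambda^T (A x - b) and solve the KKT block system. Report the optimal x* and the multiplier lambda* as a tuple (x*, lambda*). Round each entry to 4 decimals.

Form the Lagrangian:
  L(x, lambda) = (1/2) x^T Q x + c^T x + lambda^T (A x - b)
Stationarity (grad_x L = 0): Q x + c + A^T lambda = 0.
Primal feasibility: A x = b.

This gives the KKT block system:
  [ Q   A^T ] [ x     ]   [-c ]
  [ A    0  ] [ lambda ] = [ b ]

Solving the linear system:
  x*      = (1.6085, -0.7594, 0.5566)
  lambda* = (4.0943, -1.1887)
  f(x*)   = 7.4245

x* = (1.6085, -0.7594, 0.5566), lambda* = (4.0943, -1.1887)


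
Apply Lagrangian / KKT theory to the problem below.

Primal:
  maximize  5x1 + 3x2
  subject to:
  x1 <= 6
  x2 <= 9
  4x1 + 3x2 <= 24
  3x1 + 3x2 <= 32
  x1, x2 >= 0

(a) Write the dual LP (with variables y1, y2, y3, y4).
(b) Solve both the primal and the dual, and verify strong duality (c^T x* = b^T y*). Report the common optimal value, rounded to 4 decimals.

The standard primal-dual pair for 'max c^T x s.t. A x <= b, x >= 0' is:
  Dual:  min b^T y  s.t.  A^T y >= c,  y >= 0.

So the dual LP is:
  minimize  6y1 + 9y2 + 24y3 + 32y4
  subject to:
    y1 + 4y3 + 3y4 >= 5
    y2 + 3y3 + 3y4 >= 3
    y1, y2, y3, y4 >= 0

Solving the primal: x* = (6, 0).
  primal value c^T x* = 30.
Solving the dual: y* = (1, 0, 1, 0).
  dual value b^T y* = 30.
Strong duality: c^T x* = b^T y*. Confirmed.

30


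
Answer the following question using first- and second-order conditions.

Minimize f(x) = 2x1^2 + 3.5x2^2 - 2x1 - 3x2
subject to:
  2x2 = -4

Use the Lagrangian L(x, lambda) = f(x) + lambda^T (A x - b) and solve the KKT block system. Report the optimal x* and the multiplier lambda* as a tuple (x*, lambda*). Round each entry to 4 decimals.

Form the Lagrangian:
  L(x, lambda) = (1/2) x^T Q x + c^T x + lambda^T (A x - b)
Stationarity (grad_x L = 0): Q x + c + A^T lambda = 0.
Primal feasibility: A x = b.

This gives the KKT block system:
  [ Q   A^T ] [ x     ]   [-c ]
  [ A    0  ] [ lambda ] = [ b ]

Solving the linear system:
  x*      = (0.5, -2)
  lambda* = (8.5)
  f(x*)   = 19.5

x* = (0.5, -2), lambda* = (8.5)


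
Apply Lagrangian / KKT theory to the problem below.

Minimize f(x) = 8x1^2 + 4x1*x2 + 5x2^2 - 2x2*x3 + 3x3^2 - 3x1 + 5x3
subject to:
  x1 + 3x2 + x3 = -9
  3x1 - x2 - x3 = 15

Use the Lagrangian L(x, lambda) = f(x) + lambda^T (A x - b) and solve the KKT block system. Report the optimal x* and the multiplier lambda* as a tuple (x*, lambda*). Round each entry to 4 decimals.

Form the Lagrangian:
  L(x, lambda) = (1/2) x^T Q x + c^T x + lambda^T (A x - b)
Stationarity (grad_x L = 0): Q x + c + A^T lambda = 0.
Primal feasibility: A x = b.

This gives the KKT block system:
  [ Q   A^T ] [ x     ]   [-c ]
  [ A    0  ] [ lambda ] = [ b ]

Solving the linear system:
  x*      = (2.9043, -2.8087, -3.4783)
  lambda* = (-0.3696, -10.6217)
  f(x*)   = 64.9478

x* = (2.9043, -2.8087, -3.4783), lambda* = (-0.3696, -10.6217)
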